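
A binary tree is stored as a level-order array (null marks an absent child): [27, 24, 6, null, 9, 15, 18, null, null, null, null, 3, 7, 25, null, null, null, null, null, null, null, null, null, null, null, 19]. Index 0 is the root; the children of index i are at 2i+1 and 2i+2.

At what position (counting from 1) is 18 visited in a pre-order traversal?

Pre-order visits the node, then its left subtree, then its right subtree.
Visit 27.
At 27: go left to 24.
  Visit 24.
  At 24: no left child.
  At 24: go right to 9.
    9 is a leaf — visit 9.
At 27: go right to 6.
  Visit 6.
  At 6: go left to 15.
    Visit 15.
    At 15: go left to 3.
      3 is a leaf — visit 3.
    At 15: go right to 7.
      Visit 7.
      At 7: go left to 19.
        19 is a leaf — visit 19.
      At 7: no right child.
  At 6: go right to 18.
    Visit 18.
    At 18: go left to 25.
      25 is a leaf — visit 25.
    At 18: no right child.
Full pre-order sequence: 27, 24, 9, 6, 15, 3, 7, 19, 18, 25.

9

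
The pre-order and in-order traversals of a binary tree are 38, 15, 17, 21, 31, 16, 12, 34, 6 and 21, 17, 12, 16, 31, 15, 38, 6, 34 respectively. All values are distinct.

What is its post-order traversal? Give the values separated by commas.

The first element of pre-order is the root; it splits in-order into left and right subtrees.
Root 38: left subtree has 6 nodes {21, 17, 12, 16, 31, 15}, right has 2 {6, 34}.
  Root 15: left subtree has 5 nodes {21, 17, 12, 16, 31}, right has 0 { }.
    Root 17: left subtree has 1 node {21}, right has 3 {12, 16, 31}.
      Root 31: left subtree has 2 nodes {12, 16}, right has 0 { }.
        Root 16: left subtree has 1 node {12}, right has 0 { }.
  Root 34: left subtree has 1 node {6}, right has 0 { }.

21, 12, 16, 31, 17, 15, 6, 34, 38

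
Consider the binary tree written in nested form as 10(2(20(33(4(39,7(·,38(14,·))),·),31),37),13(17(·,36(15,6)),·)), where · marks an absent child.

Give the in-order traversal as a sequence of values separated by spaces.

39 4 7 14 38 33 20 31 2 37 10 17 15 36 6 13

In-order visits the left subtree, then the node, then the right subtree.
At 10: go left to 2.
  At 2: go left to 20.
    At 20: go left to 33.
      At 33: go left to 4.
        At 4: go left to 39.
          39 is a leaf — visit 39.
        Visit 4.
        At 4: go right to 7.
          At 7: no left child.
          Visit 7.
          At 7: go right to 38.
            At 38: go left to 14.
              14 is a leaf — visit 14.
            Visit 38.
            At 38: no right child.
      Visit 33.
      At 33: no right child.
    Visit 20.
    At 20: go right to 31.
      31 is a leaf — visit 31.
  Visit 2.
  At 2: go right to 37.
    37 is a leaf — visit 37.
Visit 10.
At 10: go right to 13.
  At 13: go left to 17.
    At 17: no left child.
    Visit 17.
    At 17: go right to 36.
      At 36: go left to 15.
        15 is a leaf — visit 15.
      Visit 36.
      At 36: go right to 6.
        6 is a leaf — visit 6.
  Visit 13.
  At 13: no right child.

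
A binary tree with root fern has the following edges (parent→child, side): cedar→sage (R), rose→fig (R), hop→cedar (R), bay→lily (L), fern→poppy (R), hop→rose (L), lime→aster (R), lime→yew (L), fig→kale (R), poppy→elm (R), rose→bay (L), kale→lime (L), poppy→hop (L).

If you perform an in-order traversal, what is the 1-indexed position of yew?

6

In-order visits the left subtree, then the node, then the right subtree.
At fern: no left child.
Visit fern.
At fern: go right to poppy.
  At poppy: go left to hop.
    At hop: go left to rose.
      At rose: go left to bay.
        At bay: go left to lily.
          lily is a leaf — visit lily.
        Visit bay.
        At bay: no right child.
      Visit rose.
      At rose: go right to fig.
        At fig: no left child.
        Visit fig.
        At fig: go right to kale.
          At kale: go left to lime.
            At lime: go left to yew.
              yew is a leaf — visit yew.
            Visit lime.
            At lime: go right to aster.
              aster is a leaf — visit aster.
          Visit kale.
          At kale: no right child.
    Visit hop.
    At hop: go right to cedar.
      At cedar: no left child.
      Visit cedar.
      At cedar: go right to sage.
        sage is a leaf — visit sage.
  Visit poppy.
  At poppy: go right to elm.
    elm is a leaf — visit elm.
Full in-order sequence: fern, lily, bay, rose, fig, yew, lime, aster, kale, hop, cedar, sage, poppy, elm.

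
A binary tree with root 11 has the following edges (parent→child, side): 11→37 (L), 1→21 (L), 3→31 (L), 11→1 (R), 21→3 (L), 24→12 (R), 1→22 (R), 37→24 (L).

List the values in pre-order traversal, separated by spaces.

11 37 24 12 1 21 3 31 22

Pre-order visits the node, then its left subtree, then its right subtree.
Visit 11.
At 11: go left to 37.
  Visit 37.
  At 37: go left to 24.
    Visit 24.
    At 24: no left child.
    At 24: go right to 12.
      12 is a leaf — visit 12.
  At 37: no right child.
At 11: go right to 1.
  Visit 1.
  At 1: go left to 21.
    Visit 21.
    At 21: go left to 3.
      Visit 3.
      At 3: go left to 31.
        31 is a leaf — visit 31.
      At 3: no right child.
    At 21: no right child.
  At 1: go right to 22.
    22 is a leaf — visit 22.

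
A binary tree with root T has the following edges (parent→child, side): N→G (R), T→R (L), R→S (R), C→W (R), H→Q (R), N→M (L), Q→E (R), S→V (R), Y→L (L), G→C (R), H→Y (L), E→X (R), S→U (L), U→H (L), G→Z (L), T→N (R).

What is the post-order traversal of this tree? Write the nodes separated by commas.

L, Y, X, E, Q, H, U, V, S, R, M, Z, W, C, G, N, T

Post-order visits the left subtree, then the right subtree, then the node.
At T: go left to R.
  At R: no left child.
  At R: go right to S.
    At S: go left to U.
      At U: go left to H.
        At H: go left to Y.
          At Y: go left to L.
            L is a leaf — visit L.
          At Y: no right child.
          Visit Y.
        At H: go right to Q.
          At Q: no left child.
          At Q: go right to E.
            At E: no left child.
            At E: go right to X.
              X is a leaf — visit X.
            Visit E.
          Visit Q.
        Visit H.
      At U: no right child.
      Visit U.
    At S: go right to V.
      V is a leaf — visit V.
    Visit S.
  Visit R.
At T: go right to N.
  At N: go left to M.
    M is a leaf — visit M.
  At N: go right to G.
    At G: go left to Z.
      Z is a leaf — visit Z.
    At G: go right to C.
      At C: no left child.
      At C: go right to W.
        W is a leaf — visit W.
      Visit C.
    Visit G.
  Visit N.
Visit T.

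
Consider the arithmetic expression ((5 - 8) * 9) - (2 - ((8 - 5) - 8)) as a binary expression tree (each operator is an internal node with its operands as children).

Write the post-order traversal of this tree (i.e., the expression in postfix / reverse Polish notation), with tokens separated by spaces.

5 8 - 9 * 2 8 5 - 8 - - -

Post-order on an expression tree gives postfix notation: for each operator, emit left operand, right operand, then the operator.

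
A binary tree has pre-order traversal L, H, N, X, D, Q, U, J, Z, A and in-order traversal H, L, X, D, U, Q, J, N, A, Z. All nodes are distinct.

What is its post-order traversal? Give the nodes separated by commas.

The first element of pre-order is the root; it splits in-order into left and right subtrees.
Root L: left subtree has 1 node {H}, right has 8 {X, D, U, Q, J, N, A, Z}.
  Root N: left subtree has 5 nodes {X, D, U, Q, J}, right has 2 {A, Z}.
    Root X: left subtree has 0 nodes { }, right has 4 {D, U, Q, J}.
      Root D: left subtree has 0 nodes { }, right has 3 {U, Q, J}.
        Root Q: left subtree has 1 node {U}, right has 1 {J}.
    Root Z: left subtree has 1 node {A}, right has 0 { }.

H, U, J, Q, D, X, A, Z, N, L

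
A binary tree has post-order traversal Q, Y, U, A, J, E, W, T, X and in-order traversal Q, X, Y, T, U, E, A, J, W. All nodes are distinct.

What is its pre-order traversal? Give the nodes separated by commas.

X, Q, T, Y, W, E, U, J, A

The last element of post-order is the root; it splits in-order into left and right subtrees.
Root X: left subtree has 1 node {Q}, right has 7 {Y, T, U, E, A, J, W}.
  Root T: left subtree has 1 node {Y}, right has 5 {U, E, A, J, W}.
    Root W: left subtree has 4 nodes {U, E, A, J}, right has 0 { }.
      Root E: left subtree has 1 node {U}, right has 2 {A, J}.
        Root J: left subtree has 1 node {A}, right has 0 { }.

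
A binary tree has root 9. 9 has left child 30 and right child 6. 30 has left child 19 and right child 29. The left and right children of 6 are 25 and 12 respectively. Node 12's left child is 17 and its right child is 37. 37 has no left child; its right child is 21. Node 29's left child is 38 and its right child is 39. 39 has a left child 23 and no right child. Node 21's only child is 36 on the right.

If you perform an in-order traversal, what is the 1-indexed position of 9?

In-order visits the left subtree, then the node, then the right subtree.
At 9: go left to 30.
  At 30: go left to 19.
    19 is a leaf — visit 19.
  Visit 30.
  At 30: go right to 29.
    At 29: go left to 38.
      38 is a leaf — visit 38.
    Visit 29.
    At 29: go right to 39.
      At 39: go left to 23.
        23 is a leaf — visit 23.
      Visit 39.
      At 39: no right child.
Visit 9.
At 9: go right to 6.
  At 6: go left to 25.
    25 is a leaf — visit 25.
  Visit 6.
  At 6: go right to 12.
    At 12: go left to 17.
      17 is a leaf — visit 17.
    Visit 12.
    At 12: go right to 37.
      At 37: no left child.
      Visit 37.
      At 37: go right to 21.
        At 21: no left child.
        Visit 21.
        At 21: go right to 36.
          36 is a leaf — visit 36.
Full in-order sequence: 19, 30, 38, 29, 23, 39, 9, 25, 6, 17, 12, 37, 21, 36.

7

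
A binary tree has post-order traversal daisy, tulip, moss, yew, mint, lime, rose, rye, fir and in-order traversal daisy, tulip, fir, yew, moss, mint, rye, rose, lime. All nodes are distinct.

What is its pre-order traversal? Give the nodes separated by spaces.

fir tulip daisy rye mint yew moss rose lime

The last element of post-order is the root; it splits in-order into left and right subtrees.
Root fir: left subtree has 2 nodes {daisy, tulip}, right has 6 {yew, moss, mint, rye, rose, lime}.
  Root tulip: left subtree has 1 node {daisy}, right has 0 { }.
  Root rye: left subtree has 3 nodes {yew, moss, mint}, right has 2 {rose, lime}.
    Root mint: left subtree has 2 nodes {yew, moss}, right has 0 { }.
      Root yew: left subtree has 0 nodes { }, right has 1 {moss}.
    Root rose: left subtree has 0 nodes { }, right has 1 {lime}.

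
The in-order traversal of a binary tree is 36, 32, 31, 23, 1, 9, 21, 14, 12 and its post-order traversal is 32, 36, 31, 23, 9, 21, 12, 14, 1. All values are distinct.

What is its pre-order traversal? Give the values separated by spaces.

1 23 31 36 32 14 21 9 12

The last element of post-order is the root; it splits in-order into left and right subtrees.
Root 1: left subtree has 4 nodes {36, 32, 31, 23}, right has 4 {9, 21, 14, 12}.
  Root 23: left subtree has 3 nodes {36, 32, 31}, right has 0 { }.
    Root 31: left subtree has 2 nodes {36, 32}, right has 0 { }.
      Root 36: left subtree has 0 nodes { }, right has 1 {32}.
  Root 14: left subtree has 2 nodes {9, 21}, right has 1 {12}.
    Root 21: left subtree has 1 node {9}, right has 0 { }.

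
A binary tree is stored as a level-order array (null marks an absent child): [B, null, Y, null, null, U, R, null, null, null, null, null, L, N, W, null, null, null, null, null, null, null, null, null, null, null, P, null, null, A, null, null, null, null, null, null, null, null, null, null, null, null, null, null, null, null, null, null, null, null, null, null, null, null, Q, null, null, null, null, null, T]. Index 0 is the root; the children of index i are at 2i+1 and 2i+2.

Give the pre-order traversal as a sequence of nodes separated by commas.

Pre-order visits the node, then its left subtree, then its right subtree.
Visit B.
At B: no left child.
At B: go right to Y.
  Visit Y.
  At Y: go left to U.
    Visit U.
    At U: no left child.
    At U: go right to L.
      Visit L.
      At L: no left child.
      At L: go right to P.
        Visit P.
        At P: no left child.
        At P: go right to Q.
          Q is a leaf — visit Q.
  At Y: go right to R.
    Visit R.
    At R: go left to N.
      N is a leaf — visit N.
    At R: go right to W.
      Visit W.
      At W: go left to A.
        Visit A.
        At A: no left child.
        At A: go right to T.
          T is a leaf — visit T.
      At W: no right child.

B, Y, U, L, P, Q, R, N, W, A, T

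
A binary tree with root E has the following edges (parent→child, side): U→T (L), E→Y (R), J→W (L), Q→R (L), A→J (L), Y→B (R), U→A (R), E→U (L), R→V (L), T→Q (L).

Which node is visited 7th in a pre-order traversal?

Pre-order visits the node, then its left subtree, then its right subtree.
Visit E.
At E: go left to U.
  Visit U.
  At U: go left to T.
    Visit T.
    At T: go left to Q.
      Visit Q.
      At Q: go left to R.
        Visit R.
        At R: go left to V.
          V is a leaf — visit V.
        At R: no right child.
      At Q: no right child.
    At T: no right child.
  At U: go right to A.
    Visit A.
    At A: go left to J.
      Visit J.
      At J: go left to W.
        W is a leaf — visit W.
      At J: no right child.
    At A: no right child.
At E: go right to Y.
  Visit Y.
  At Y: no left child.
  At Y: go right to B.
    B is a leaf — visit B.
Full pre-order sequence: E, U, T, Q, R, V, A, J, W, Y, B.

A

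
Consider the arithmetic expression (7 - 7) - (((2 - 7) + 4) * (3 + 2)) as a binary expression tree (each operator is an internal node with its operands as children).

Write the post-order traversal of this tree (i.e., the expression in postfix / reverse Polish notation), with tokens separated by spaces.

7 7 - 2 7 - 4 + 3 2 + * -

Post-order on an expression tree gives postfix notation: for each operator, emit left operand, right operand, then the operator.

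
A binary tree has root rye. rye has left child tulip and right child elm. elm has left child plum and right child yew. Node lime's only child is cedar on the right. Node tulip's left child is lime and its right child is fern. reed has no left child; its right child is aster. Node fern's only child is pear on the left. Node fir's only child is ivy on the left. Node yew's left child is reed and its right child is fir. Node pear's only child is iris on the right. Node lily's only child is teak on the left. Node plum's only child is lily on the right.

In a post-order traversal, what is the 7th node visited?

teak

Post-order visits the left subtree, then the right subtree, then the node.
At rye: go left to tulip.
  At tulip: go left to lime.
    At lime: no left child.
    At lime: go right to cedar.
      cedar is a leaf — visit cedar.
    Visit lime.
  At tulip: go right to fern.
    At fern: go left to pear.
      At pear: no left child.
      At pear: go right to iris.
        iris is a leaf — visit iris.
      Visit pear.
    At fern: no right child.
    Visit fern.
  Visit tulip.
At rye: go right to elm.
  At elm: go left to plum.
    At plum: no left child.
    At plum: go right to lily.
      At lily: go left to teak.
        teak is a leaf — visit teak.
      At lily: no right child.
      Visit lily.
    Visit plum.
  At elm: go right to yew.
    At yew: go left to reed.
      At reed: no left child.
      At reed: go right to aster.
        aster is a leaf — visit aster.
      Visit reed.
    At yew: go right to fir.
      At fir: go left to ivy.
        ivy is a leaf — visit ivy.
      At fir: no right child.
      Visit fir.
    Visit yew.
  Visit elm.
Visit rye.
Full post-order sequence: cedar, lime, iris, pear, fern, tulip, teak, lily, plum, aster, reed, ivy, fir, yew, elm, rye.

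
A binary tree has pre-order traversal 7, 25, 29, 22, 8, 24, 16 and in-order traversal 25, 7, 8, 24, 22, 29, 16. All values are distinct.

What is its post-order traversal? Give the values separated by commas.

25, 24, 8, 22, 16, 29, 7

The first element of pre-order is the root; it splits in-order into left and right subtrees.
Root 7: left subtree has 1 node {25}, right has 5 {8, 24, 22, 29, 16}.
  Root 29: left subtree has 3 nodes {8, 24, 22}, right has 1 {16}.
    Root 22: left subtree has 2 nodes {8, 24}, right has 0 { }.
      Root 8: left subtree has 0 nodes { }, right has 1 {24}.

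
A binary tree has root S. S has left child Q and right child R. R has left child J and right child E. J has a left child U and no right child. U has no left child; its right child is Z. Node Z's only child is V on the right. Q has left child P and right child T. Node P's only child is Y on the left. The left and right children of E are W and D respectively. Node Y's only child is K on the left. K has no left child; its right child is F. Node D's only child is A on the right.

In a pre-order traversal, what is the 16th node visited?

A

Pre-order visits the node, then its left subtree, then its right subtree.
Visit S.
At S: go left to Q.
  Visit Q.
  At Q: go left to P.
    Visit P.
    At P: go left to Y.
      Visit Y.
      At Y: go left to K.
        Visit K.
        At K: no left child.
        At K: go right to F.
          F is a leaf — visit F.
      At Y: no right child.
    At P: no right child.
  At Q: go right to T.
    T is a leaf — visit T.
At S: go right to R.
  Visit R.
  At R: go left to J.
    Visit J.
    At J: go left to U.
      Visit U.
      At U: no left child.
      At U: go right to Z.
        Visit Z.
        At Z: no left child.
        At Z: go right to V.
          V is a leaf — visit V.
    At J: no right child.
  At R: go right to E.
    Visit E.
    At E: go left to W.
      W is a leaf — visit W.
    At E: go right to D.
      Visit D.
      At D: no left child.
      At D: go right to A.
        A is a leaf — visit A.
Full pre-order sequence: S, Q, P, Y, K, F, T, R, J, U, Z, V, E, W, D, A.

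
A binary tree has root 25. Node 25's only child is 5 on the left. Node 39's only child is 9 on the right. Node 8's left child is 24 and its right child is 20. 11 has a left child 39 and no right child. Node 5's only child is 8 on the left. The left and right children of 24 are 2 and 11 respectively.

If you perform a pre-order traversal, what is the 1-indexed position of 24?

4

Pre-order visits the node, then its left subtree, then its right subtree.
Visit 25.
At 25: go left to 5.
  Visit 5.
  At 5: go left to 8.
    Visit 8.
    At 8: go left to 24.
      Visit 24.
      At 24: go left to 2.
        2 is a leaf — visit 2.
      At 24: go right to 11.
        Visit 11.
        At 11: go left to 39.
          Visit 39.
          At 39: no left child.
          At 39: go right to 9.
            9 is a leaf — visit 9.
        At 11: no right child.
    At 8: go right to 20.
      20 is a leaf — visit 20.
  At 5: no right child.
At 25: no right child.
Full pre-order sequence: 25, 5, 8, 24, 2, 11, 39, 9, 20.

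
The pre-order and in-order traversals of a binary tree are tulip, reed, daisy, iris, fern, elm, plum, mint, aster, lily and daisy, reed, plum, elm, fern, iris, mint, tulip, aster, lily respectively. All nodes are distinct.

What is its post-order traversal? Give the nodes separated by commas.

The first element of pre-order is the root; it splits in-order into left and right subtrees.
Root tulip: left subtree has 7 nodes {daisy, reed, plum, elm, fern, iris, mint}, right has 2 {aster, lily}.
  Root reed: left subtree has 1 node {daisy}, right has 5 {plum, elm, fern, iris, mint}.
    Root iris: left subtree has 3 nodes {plum, elm, fern}, right has 1 {mint}.
      Root fern: left subtree has 2 nodes {plum, elm}, right has 0 { }.
        Root elm: left subtree has 1 node {plum}, right has 0 { }.
  Root aster: left subtree has 0 nodes { }, right has 1 {lily}.

daisy, plum, elm, fern, mint, iris, reed, lily, aster, tulip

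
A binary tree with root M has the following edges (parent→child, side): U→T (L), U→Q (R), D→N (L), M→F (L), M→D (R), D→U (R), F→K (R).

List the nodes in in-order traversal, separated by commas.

F, K, M, N, D, T, U, Q

In-order visits the left subtree, then the node, then the right subtree.
At M: go left to F.
  At F: no left child.
  Visit F.
  At F: go right to K.
    K is a leaf — visit K.
Visit M.
At M: go right to D.
  At D: go left to N.
    N is a leaf — visit N.
  Visit D.
  At D: go right to U.
    At U: go left to T.
      T is a leaf — visit T.
    Visit U.
    At U: go right to Q.
      Q is a leaf — visit Q.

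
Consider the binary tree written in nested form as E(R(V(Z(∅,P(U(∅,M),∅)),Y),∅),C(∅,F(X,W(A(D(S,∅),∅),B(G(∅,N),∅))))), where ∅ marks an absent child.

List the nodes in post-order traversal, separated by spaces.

M U P Z Y V R X S D A N G B W F C E

Post-order visits the left subtree, then the right subtree, then the node.
At E: go left to R.
  At R: go left to V.
    At V: go left to Z.
      At Z: no left child.
      At Z: go right to P.
        At P: go left to U.
          At U: no left child.
          At U: go right to M.
            M is a leaf — visit M.
          Visit U.
        At P: no right child.
        Visit P.
      Visit Z.
    At V: go right to Y.
      Y is a leaf — visit Y.
    Visit V.
  At R: no right child.
  Visit R.
At E: go right to C.
  At C: no left child.
  At C: go right to F.
    At F: go left to X.
      X is a leaf — visit X.
    At F: go right to W.
      At W: go left to A.
        At A: go left to D.
          At D: go left to S.
            S is a leaf — visit S.
          At D: no right child.
          Visit D.
        At A: no right child.
        Visit A.
      At W: go right to B.
        At B: go left to G.
          At G: no left child.
          At G: go right to N.
            N is a leaf — visit N.
          Visit G.
        At B: no right child.
        Visit B.
      Visit W.
    Visit F.
  Visit C.
Visit E.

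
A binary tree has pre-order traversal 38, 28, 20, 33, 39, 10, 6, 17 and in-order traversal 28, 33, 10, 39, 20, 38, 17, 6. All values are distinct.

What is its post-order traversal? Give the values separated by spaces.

10 39 33 20 28 17 6 38

The first element of pre-order is the root; it splits in-order into left and right subtrees.
Root 38: left subtree has 5 nodes {28, 33, 10, 39, 20}, right has 2 {17, 6}.
  Root 28: left subtree has 0 nodes { }, right has 4 {33, 10, 39, 20}.
    Root 20: left subtree has 3 nodes {33, 10, 39}, right has 0 { }.
      Root 33: left subtree has 0 nodes { }, right has 2 {10, 39}.
        Root 39: left subtree has 1 node {10}, right has 0 { }.
  Root 6: left subtree has 1 node {17}, right has 0 { }.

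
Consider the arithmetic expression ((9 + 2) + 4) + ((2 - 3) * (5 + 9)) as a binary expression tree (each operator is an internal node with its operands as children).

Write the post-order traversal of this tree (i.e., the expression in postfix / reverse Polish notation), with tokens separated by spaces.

9 2 + 4 + 2 3 - 5 9 + * +

Post-order on an expression tree gives postfix notation: for each operator, emit left operand, right operand, then the operator.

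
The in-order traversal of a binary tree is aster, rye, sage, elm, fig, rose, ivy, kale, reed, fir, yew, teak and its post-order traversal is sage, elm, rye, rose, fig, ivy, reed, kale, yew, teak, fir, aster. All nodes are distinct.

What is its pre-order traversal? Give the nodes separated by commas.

The last element of post-order is the root; it splits in-order into left and right subtrees.
Root aster: left subtree has 0 nodes { }, right has 11 {rye, sage, elm, fig, rose, ivy, kale, reed, fir, yew, teak}.
  Root fir: left subtree has 8 nodes {rye, sage, elm, fig, rose, ivy, kale, reed}, right has 2 {yew, teak}.
    Root kale: left subtree has 6 nodes {rye, sage, elm, fig, rose, ivy}, right has 1 {reed}.
      Root ivy: left subtree has 5 nodes {rye, sage, elm, fig, rose}, right has 0 { }.
        Root fig: left subtree has 3 nodes {rye, sage, elm}, right has 1 {rose}.
          Root rye: left subtree has 0 nodes { }, right has 2 {sage, elm}.
            Root elm: left subtree has 1 node {sage}, right has 0 { }.
    Root teak: left subtree has 1 node {yew}, right has 0 { }.

aster, fir, kale, ivy, fig, rye, elm, sage, rose, reed, teak, yew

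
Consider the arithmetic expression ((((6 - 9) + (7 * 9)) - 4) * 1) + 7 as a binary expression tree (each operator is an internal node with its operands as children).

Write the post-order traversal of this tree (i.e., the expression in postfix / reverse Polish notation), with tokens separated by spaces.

Post-order on an expression tree gives postfix notation: for each operator, emit left operand, right operand, then the operator.

6 9 - 7 9 * + 4 - 1 * 7 +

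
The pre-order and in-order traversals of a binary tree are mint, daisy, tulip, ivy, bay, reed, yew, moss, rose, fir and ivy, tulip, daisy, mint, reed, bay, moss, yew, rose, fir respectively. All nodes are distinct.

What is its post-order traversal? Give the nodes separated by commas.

The first element of pre-order is the root; it splits in-order into left and right subtrees.
Root mint: left subtree has 3 nodes {ivy, tulip, daisy}, right has 6 {reed, bay, moss, yew, rose, fir}.
  Root daisy: left subtree has 2 nodes {ivy, tulip}, right has 0 { }.
    Root tulip: left subtree has 1 node {ivy}, right has 0 { }.
  Root bay: left subtree has 1 node {reed}, right has 4 {moss, yew, rose, fir}.
    Root yew: left subtree has 1 node {moss}, right has 2 {rose, fir}.
      Root rose: left subtree has 0 nodes { }, right has 1 {fir}.

ivy, tulip, daisy, reed, moss, fir, rose, yew, bay, mint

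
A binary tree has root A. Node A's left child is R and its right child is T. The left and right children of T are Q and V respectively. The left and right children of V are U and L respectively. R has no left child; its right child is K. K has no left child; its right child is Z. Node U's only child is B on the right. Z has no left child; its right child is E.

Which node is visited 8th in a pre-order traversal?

Pre-order visits the node, then its left subtree, then its right subtree.
Visit A.
At A: go left to R.
  Visit R.
  At R: no left child.
  At R: go right to K.
    Visit K.
    At K: no left child.
    At K: go right to Z.
      Visit Z.
      At Z: no left child.
      At Z: go right to E.
        E is a leaf — visit E.
At A: go right to T.
  Visit T.
  At T: go left to Q.
    Q is a leaf — visit Q.
  At T: go right to V.
    Visit V.
    At V: go left to U.
      Visit U.
      At U: no left child.
      At U: go right to B.
        B is a leaf — visit B.
    At V: go right to L.
      L is a leaf — visit L.
Full pre-order sequence: A, R, K, Z, E, T, Q, V, U, B, L.

V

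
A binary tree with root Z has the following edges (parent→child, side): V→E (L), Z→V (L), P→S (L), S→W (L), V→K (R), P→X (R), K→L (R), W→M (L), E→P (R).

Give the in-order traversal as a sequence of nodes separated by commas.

E, M, W, S, P, X, V, K, L, Z

In-order visits the left subtree, then the node, then the right subtree.
At Z: go left to V.
  At V: go left to E.
    At E: no left child.
    Visit E.
    At E: go right to P.
      At P: go left to S.
        At S: go left to W.
          At W: go left to M.
            M is a leaf — visit M.
          Visit W.
          At W: no right child.
        Visit S.
        At S: no right child.
      Visit P.
      At P: go right to X.
        X is a leaf — visit X.
  Visit V.
  At V: go right to K.
    At K: no left child.
    Visit K.
    At K: go right to L.
      L is a leaf — visit L.
Visit Z.
At Z: no right child.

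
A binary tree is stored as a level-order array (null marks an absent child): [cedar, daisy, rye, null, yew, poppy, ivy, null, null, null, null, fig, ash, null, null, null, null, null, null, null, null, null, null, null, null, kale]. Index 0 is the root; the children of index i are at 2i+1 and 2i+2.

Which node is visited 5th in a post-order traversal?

Post-order visits the left subtree, then the right subtree, then the node.
At cedar: go left to daisy.
  At daisy: no left child.
  At daisy: go right to yew.
    yew is a leaf — visit yew.
  Visit daisy.
At cedar: go right to rye.
  At rye: go left to poppy.
    At poppy: go left to fig.
      fig is a leaf — visit fig.
    At poppy: go right to ash.
      At ash: go left to kale.
        kale is a leaf — visit kale.
      At ash: no right child.
      Visit ash.
    Visit poppy.
  At rye: go right to ivy.
    ivy is a leaf — visit ivy.
  Visit rye.
Visit cedar.
Full post-order sequence: yew, daisy, fig, kale, ash, poppy, ivy, rye, cedar.

ash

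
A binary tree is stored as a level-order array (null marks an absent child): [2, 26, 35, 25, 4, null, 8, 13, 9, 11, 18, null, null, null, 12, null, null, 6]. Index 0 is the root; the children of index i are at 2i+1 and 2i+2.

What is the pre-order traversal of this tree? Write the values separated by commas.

Pre-order visits the node, then its left subtree, then its right subtree.
Visit 2.
At 2: go left to 26.
  Visit 26.
  At 26: go left to 25.
    Visit 25.
    At 25: go left to 13.
      13 is a leaf — visit 13.
    At 25: go right to 9.
      Visit 9.
      At 9: go left to 6.
        6 is a leaf — visit 6.
      At 9: no right child.
  At 26: go right to 4.
    Visit 4.
    At 4: go left to 11.
      11 is a leaf — visit 11.
    At 4: go right to 18.
      18 is a leaf — visit 18.
At 2: go right to 35.
  Visit 35.
  At 35: no left child.
  At 35: go right to 8.
    Visit 8.
    At 8: no left child.
    At 8: go right to 12.
      12 is a leaf — visit 12.

2, 26, 25, 13, 9, 6, 4, 11, 18, 35, 8, 12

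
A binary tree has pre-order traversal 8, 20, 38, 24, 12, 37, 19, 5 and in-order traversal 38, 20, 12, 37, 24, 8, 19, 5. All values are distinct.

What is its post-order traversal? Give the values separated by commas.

38, 37, 12, 24, 20, 5, 19, 8

The first element of pre-order is the root; it splits in-order into left and right subtrees.
Root 8: left subtree has 5 nodes {38, 20, 12, 37, 24}, right has 2 {19, 5}.
  Root 20: left subtree has 1 node {38}, right has 3 {12, 37, 24}.
    Root 24: left subtree has 2 nodes {12, 37}, right has 0 { }.
      Root 12: left subtree has 0 nodes { }, right has 1 {37}.
  Root 19: left subtree has 0 nodes { }, right has 1 {5}.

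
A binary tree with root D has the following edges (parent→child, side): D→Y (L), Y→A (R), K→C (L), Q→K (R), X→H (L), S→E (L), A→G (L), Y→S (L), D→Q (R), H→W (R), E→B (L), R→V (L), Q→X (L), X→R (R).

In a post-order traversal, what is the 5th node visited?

Post-order visits the left subtree, then the right subtree, then the node.
At D: go left to Y.
  At Y: go left to S.
    At S: go left to E.
      At E: go left to B.
        B is a leaf — visit B.
      At E: no right child.
      Visit E.
    At S: no right child.
    Visit S.
  At Y: go right to A.
    At A: go left to G.
      G is a leaf — visit G.
    At A: no right child.
    Visit A.
  Visit Y.
At D: go right to Q.
  At Q: go left to X.
    At X: go left to H.
      At H: no left child.
      At H: go right to W.
        W is a leaf — visit W.
      Visit H.
    At X: go right to R.
      At R: go left to V.
        V is a leaf — visit V.
      At R: no right child.
      Visit R.
    Visit X.
  At Q: go right to K.
    At K: go left to C.
      C is a leaf — visit C.
    At K: no right child.
    Visit K.
  Visit Q.
Visit D.
Full post-order sequence: B, E, S, G, A, Y, W, H, V, R, X, C, K, Q, D.

A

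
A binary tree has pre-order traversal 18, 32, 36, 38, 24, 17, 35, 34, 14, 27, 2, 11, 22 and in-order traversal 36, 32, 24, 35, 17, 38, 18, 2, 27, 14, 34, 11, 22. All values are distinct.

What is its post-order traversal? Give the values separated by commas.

36, 35, 17, 24, 38, 32, 2, 27, 14, 22, 11, 34, 18

The first element of pre-order is the root; it splits in-order into left and right subtrees.
Root 18: left subtree has 6 nodes {36, 32, 24, 35, 17, 38}, right has 6 {2, 27, 14, 34, 11, 22}.
  Root 32: left subtree has 1 node {36}, right has 4 {24, 35, 17, 38}.
    Root 38: left subtree has 3 nodes {24, 35, 17}, right has 0 { }.
      Root 24: left subtree has 0 nodes { }, right has 2 {35, 17}.
        Root 17: left subtree has 1 node {35}, right has 0 { }.
  Root 34: left subtree has 3 nodes {2, 27, 14}, right has 2 {11, 22}.
    Root 14: left subtree has 2 nodes {2, 27}, right has 0 { }.
      Root 27: left subtree has 1 node {2}, right has 0 { }.
    Root 11: left subtree has 0 nodes { }, right has 1 {22}.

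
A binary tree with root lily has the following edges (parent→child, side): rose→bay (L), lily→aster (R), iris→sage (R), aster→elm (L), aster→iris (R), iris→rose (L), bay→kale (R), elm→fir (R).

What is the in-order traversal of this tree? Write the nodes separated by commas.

lily, elm, fir, aster, bay, kale, rose, iris, sage

In-order visits the left subtree, then the node, then the right subtree.
At lily: no left child.
Visit lily.
At lily: go right to aster.
  At aster: go left to elm.
    At elm: no left child.
    Visit elm.
    At elm: go right to fir.
      fir is a leaf — visit fir.
  Visit aster.
  At aster: go right to iris.
    At iris: go left to rose.
      At rose: go left to bay.
        At bay: no left child.
        Visit bay.
        At bay: go right to kale.
          kale is a leaf — visit kale.
      Visit rose.
      At rose: no right child.
    Visit iris.
    At iris: go right to sage.
      sage is a leaf — visit sage.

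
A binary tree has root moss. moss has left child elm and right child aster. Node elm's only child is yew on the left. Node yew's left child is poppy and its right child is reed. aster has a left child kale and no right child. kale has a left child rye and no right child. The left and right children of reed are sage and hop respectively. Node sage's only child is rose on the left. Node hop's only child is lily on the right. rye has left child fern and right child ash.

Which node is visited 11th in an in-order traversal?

rye

In-order visits the left subtree, then the node, then the right subtree.
At moss: go left to elm.
  At elm: go left to yew.
    At yew: go left to poppy.
      poppy is a leaf — visit poppy.
    Visit yew.
    At yew: go right to reed.
      At reed: go left to sage.
        At sage: go left to rose.
          rose is a leaf — visit rose.
        Visit sage.
        At sage: no right child.
      Visit reed.
      At reed: go right to hop.
        At hop: no left child.
        Visit hop.
        At hop: go right to lily.
          lily is a leaf — visit lily.
  Visit elm.
  At elm: no right child.
Visit moss.
At moss: go right to aster.
  At aster: go left to kale.
    At kale: go left to rye.
      At rye: go left to fern.
        fern is a leaf — visit fern.
      Visit rye.
      At rye: go right to ash.
        ash is a leaf — visit ash.
    Visit kale.
    At kale: no right child.
  Visit aster.
  At aster: no right child.
Full in-order sequence: poppy, yew, rose, sage, reed, hop, lily, elm, moss, fern, rye, ash, kale, aster.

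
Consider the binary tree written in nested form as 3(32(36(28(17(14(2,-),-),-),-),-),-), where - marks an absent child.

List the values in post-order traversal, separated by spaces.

2 14 17 28 36 32 3

Post-order visits the left subtree, then the right subtree, then the node.
At 3: go left to 32.
  At 32: go left to 36.
    At 36: go left to 28.
      At 28: go left to 17.
        At 17: go left to 14.
          At 14: go left to 2.
            2 is a leaf — visit 2.
          At 14: no right child.
          Visit 14.
        At 17: no right child.
        Visit 17.
      At 28: no right child.
      Visit 28.
    At 36: no right child.
    Visit 36.
  At 32: no right child.
  Visit 32.
At 3: no right child.
Visit 3.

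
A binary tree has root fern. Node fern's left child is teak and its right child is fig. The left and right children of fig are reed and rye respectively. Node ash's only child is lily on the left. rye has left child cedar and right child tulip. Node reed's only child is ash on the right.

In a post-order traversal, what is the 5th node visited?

cedar

Post-order visits the left subtree, then the right subtree, then the node.
At fern: go left to teak.
  teak is a leaf — visit teak.
At fern: go right to fig.
  At fig: go left to reed.
    At reed: no left child.
    At reed: go right to ash.
      At ash: go left to lily.
        lily is a leaf — visit lily.
      At ash: no right child.
      Visit ash.
    Visit reed.
  At fig: go right to rye.
    At rye: go left to cedar.
      cedar is a leaf — visit cedar.
    At rye: go right to tulip.
      tulip is a leaf — visit tulip.
    Visit rye.
  Visit fig.
Visit fern.
Full post-order sequence: teak, lily, ash, reed, cedar, tulip, rye, fig, fern.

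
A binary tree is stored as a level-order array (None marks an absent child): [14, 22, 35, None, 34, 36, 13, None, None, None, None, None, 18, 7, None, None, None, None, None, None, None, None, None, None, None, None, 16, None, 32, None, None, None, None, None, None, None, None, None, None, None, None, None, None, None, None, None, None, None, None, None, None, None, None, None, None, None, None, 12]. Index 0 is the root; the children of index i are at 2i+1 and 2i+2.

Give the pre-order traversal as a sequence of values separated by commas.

14, 22, 34, 35, 36, 18, 16, 13, 7, 32, 12

Pre-order visits the node, then its left subtree, then its right subtree.
Visit 14.
At 14: go left to 22.
  Visit 22.
  At 22: no left child.
  At 22: go right to 34.
    34 is a leaf — visit 34.
At 14: go right to 35.
  Visit 35.
  At 35: go left to 36.
    Visit 36.
    At 36: no left child.
    At 36: go right to 18.
      Visit 18.
      At 18: no left child.
      At 18: go right to 16.
        16 is a leaf — visit 16.
  At 35: go right to 13.
    Visit 13.
    At 13: go left to 7.
      Visit 7.
      At 7: no left child.
      At 7: go right to 32.
        Visit 32.
        At 32: go left to 12.
          12 is a leaf — visit 12.
        At 32: no right child.
    At 13: no right child.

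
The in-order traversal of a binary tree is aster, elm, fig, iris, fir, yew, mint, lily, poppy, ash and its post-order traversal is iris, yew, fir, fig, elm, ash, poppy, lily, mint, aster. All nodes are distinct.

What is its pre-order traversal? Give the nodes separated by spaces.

The last element of post-order is the root; it splits in-order into left and right subtrees.
Root aster: left subtree has 0 nodes { }, right has 9 {elm, fig, iris, fir, yew, mint, lily, poppy, ash}.
  Root mint: left subtree has 5 nodes {elm, fig, iris, fir, yew}, right has 3 {lily, poppy, ash}.
    Root elm: left subtree has 0 nodes { }, right has 4 {fig, iris, fir, yew}.
      Root fig: left subtree has 0 nodes { }, right has 3 {iris, fir, yew}.
        Root fir: left subtree has 1 node {iris}, right has 1 {yew}.
    Root lily: left subtree has 0 nodes { }, right has 2 {poppy, ash}.
      Root poppy: left subtree has 0 nodes { }, right has 1 {ash}.

aster mint elm fig fir iris yew lily poppy ash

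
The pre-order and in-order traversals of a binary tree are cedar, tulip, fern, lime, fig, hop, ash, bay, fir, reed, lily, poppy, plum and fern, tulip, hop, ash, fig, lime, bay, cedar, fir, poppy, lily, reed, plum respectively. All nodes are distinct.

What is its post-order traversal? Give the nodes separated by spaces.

The first element of pre-order is the root; it splits in-order into left and right subtrees.
Root cedar: left subtree has 7 nodes {fern, tulip, hop, ash, fig, lime, bay}, right has 5 {fir, poppy, lily, reed, plum}.
  Root tulip: left subtree has 1 node {fern}, right has 5 {hop, ash, fig, lime, bay}.
    Root lime: left subtree has 3 nodes {hop, ash, fig}, right has 1 {bay}.
      Root fig: left subtree has 2 nodes {hop, ash}, right has 0 { }.
        Root hop: left subtree has 0 nodes { }, right has 1 {ash}.
  Root fir: left subtree has 0 nodes { }, right has 4 {poppy, lily, reed, plum}.
    Root reed: left subtree has 2 nodes {poppy, lily}, right has 1 {plum}.
      Root lily: left subtree has 1 node {poppy}, right has 0 { }.

fern ash hop fig bay lime tulip poppy lily plum reed fir cedar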